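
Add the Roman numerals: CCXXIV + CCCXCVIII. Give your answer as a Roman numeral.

CCXXIV = 224
CCCXCVIII = 398
224 + 398 = 622

DCXXII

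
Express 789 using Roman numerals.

Convert 789 to Roman numerals:
  789 contains 1×500 (D)
  289 contains 2×100 (CC)
  89 contains 1×50 (L)
  39 contains 3×10 (XXX)
  9 contains 1×9 (IX)

DCCLXXXIX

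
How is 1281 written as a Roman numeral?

Convert 1281 to Roman numerals:
  1281 contains 1×1000 (M)
  281 contains 2×100 (CC)
  81 contains 1×50 (L)
  31 contains 3×10 (XXX)
  1 contains 1×1 (I)

MCCLXXXI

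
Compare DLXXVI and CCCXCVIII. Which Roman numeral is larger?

DLXXVI = 576
CCCXCVIII = 398
576 is larger

DLXXVI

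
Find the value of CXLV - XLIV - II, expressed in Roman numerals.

CXLV = 145, XLIV = 44, II = 2
145 - 44 = 101
101 - 2 = 99

XCIX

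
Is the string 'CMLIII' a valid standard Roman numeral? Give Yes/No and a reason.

'CMLIII': Check the rules: uses only the symbols I, V, X, L, C, D, M; no symbol is repeated more than three times in a row; V, L and D each appear at most once; the only place a smaller symbol precedes a larger one is the allowed subtractive pair CM, the symbol right after such a pair (if any) is smaller than the pair's first symbol, and otherwise the values never increase from left to right. Value: CM (900) + L (50) + I (1) + I (1) + I (1) = 953. So it is a valid standard Roman numeral.

Yes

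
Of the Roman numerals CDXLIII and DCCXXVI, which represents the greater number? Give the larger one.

CDXLIII = 443
DCCXXVI = 726
726 is larger

DCCXXVI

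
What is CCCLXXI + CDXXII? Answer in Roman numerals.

CCCLXXI = 371
CDXXII = 422
371 + 422 = 793

DCCXCIII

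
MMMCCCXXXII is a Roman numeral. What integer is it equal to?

MMMCCCXXXII: M=1000, M=1000, M=1000, C=100, C=100, C=100, X=10, X=10, X=10, I=1, I=1
1000 + 1000 + 1000 + 100 + 100 + 100 + 10 + 10 + 10 + 1 + 1 = 3332

3332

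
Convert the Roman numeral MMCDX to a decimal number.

MMCDX: M=1000, M=1000, CD=400, X=10
1000 + 1000 + 400 + 10 = 2410

2410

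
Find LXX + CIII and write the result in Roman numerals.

LXX = 70
CIII = 103
70 + 103 = 173

CLXXIII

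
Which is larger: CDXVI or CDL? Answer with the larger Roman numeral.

CDXVI = 416
CDL = 450
450 is larger

CDL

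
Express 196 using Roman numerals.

Convert 196 to Roman numerals:
  196 contains 1×100 (C)
  96 contains 1×90 (XC)
  6 contains 1×5 (V)
  1 contains 1×1 (I)

CXCVI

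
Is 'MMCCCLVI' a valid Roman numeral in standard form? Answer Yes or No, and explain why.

'MMCCCLVI': Check the rules: uses only the symbols I, V, X, L, C, D, M; no symbol is repeated more than three times in a row; V, L and D each appear at most once; no smaller symbol precedes a larger one (values never increase from left to right). Value: M (1000) + M (1000) + C (100) + C (100) + C (100) + L (50) + V (5) + I (1) = 2356. So it is a valid standard Roman numeral.

Yes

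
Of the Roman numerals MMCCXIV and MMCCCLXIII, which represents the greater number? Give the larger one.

MMCCXIV = 2214
MMCCCLXIII = 2363
2363 is larger

MMCCCLXIII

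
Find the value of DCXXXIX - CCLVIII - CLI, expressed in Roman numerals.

DCXXXIX = 639, CCLVIII = 258, CLI = 151
639 - 258 = 381
381 - 151 = 230

CCXXX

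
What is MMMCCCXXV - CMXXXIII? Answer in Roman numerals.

MMMCCCXXV = 3325
CMXXXIII = 933
3325 - 933 = 2392

MMCCCXCII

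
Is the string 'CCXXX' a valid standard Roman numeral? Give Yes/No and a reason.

'CCXXX': Check the rules: uses only the symbols I, V, X, L, C, D, M; no symbol is repeated more than three times in a row; V, L and D each appear at most once; no smaller symbol precedes a larger one (values never increase from left to right). Value: C (100) + C (100) + X (10) + X (10) + X (10) = 230. So it is a valid standard Roman numeral.

Yes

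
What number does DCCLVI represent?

DCCLVI: D=500, C=100, C=100, L=50, V=5, I=1
500 + 100 + 100 + 50 + 5 + 1 = 756

756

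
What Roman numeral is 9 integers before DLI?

DLI = 551
551 - 9 = 542

DXLII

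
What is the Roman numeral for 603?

Convert 603 to Roman numerals:
  603 contains 1×500 (D)
  103 contains 1×100 (C)
  3 contains 3×1 (III)

DCIII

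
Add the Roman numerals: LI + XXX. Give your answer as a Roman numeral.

LI = 51
XXX = 30
51 + 30 = 81

LXXXI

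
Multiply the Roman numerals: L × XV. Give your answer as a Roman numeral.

L = 50
XV = 15
50 × 15 = 750

DCCL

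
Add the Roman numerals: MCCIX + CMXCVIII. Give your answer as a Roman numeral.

MCCIX = 1209
CMXCVIII = 998
1209 + 998 = 2207

MMCCVII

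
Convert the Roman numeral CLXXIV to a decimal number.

CLXXIV: C=100, L=50, X=10, X=10, IV=4
100 + 50 + 10 + 10 + 4 = 174

174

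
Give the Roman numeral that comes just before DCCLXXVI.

DCCLXXVI = 776, so the previous integer is 776 - 1 = 775

DCCLXXV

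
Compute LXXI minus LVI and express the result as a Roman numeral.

LXXI = 71
LVI = 56
71 - 56 = 15

XV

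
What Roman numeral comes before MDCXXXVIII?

MDCXXXVIII = 1638; previous is 1637

MDCXXXVII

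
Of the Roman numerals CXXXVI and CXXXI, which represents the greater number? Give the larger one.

CXXXVI = 136
CXXXI = 131
136 is larger

CXXXVI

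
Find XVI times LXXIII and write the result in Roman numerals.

XVI = 16
LXXIII = 73
16 × 73 = 1168

MCLXVIII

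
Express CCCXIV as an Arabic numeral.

CCCXIV: C=100, C=100, C=100, X=10, IV=4
100 + 100 + 100 + 10 + 4 = 314

314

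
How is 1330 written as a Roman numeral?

Convert 1330 to Roman numerals:
  1330 contains 1×1000 (M)
  330 contains 3×100 (CCC)
  30 contains 3×10 (XXX)

MCCCXXX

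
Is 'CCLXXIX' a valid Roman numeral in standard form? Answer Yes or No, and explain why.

'CCLXXIX': Check the rules: uses only the symbols I, V, X, L, C, D, M; no symbol is repeated more than three times in a row; V, L and D each appear at most once; the only place a smaller symbol precedes a larger one is the allowed subtractive pair IX, the symbol right after such a pair (if any) is smaller than the pair's first symbol, and otherwise the values never increase from left to right. Value: C (100) + C (100) + L (50) + X (10) + X (10) + IX (9) = 279. So it is a valid standard Roman numeral.

Yes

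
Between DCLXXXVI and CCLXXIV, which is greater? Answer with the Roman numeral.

DCLXXXVI = 686
CCLXXIV = 274
686 is larger

DCLXXXVI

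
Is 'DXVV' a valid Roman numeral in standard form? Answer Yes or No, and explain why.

'DXVV': V should not appear more than once

No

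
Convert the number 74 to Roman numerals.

Convert 74 to Roman numerals:
  74 contains 1×50 (L)
  24 contains 2×10 (XX)
  4 contains 1×4 (IV)

LXXIV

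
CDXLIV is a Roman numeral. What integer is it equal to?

CDXLIV: CD=400, XL=40, IV=4
400 + 40 + 4 = 444

444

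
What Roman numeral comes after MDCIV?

MDCIV = 1604, so the next integer is 1604 + 1 = 1605

MDCV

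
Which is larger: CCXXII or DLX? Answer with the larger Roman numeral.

CCXXII = 222
DLX = 560
560 is larger

DLX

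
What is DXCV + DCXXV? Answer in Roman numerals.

DXCV = 595
DCXXV = 625
595 + 625 = 1220

MCCXX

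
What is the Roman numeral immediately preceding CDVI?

CDVI = 406, so the previous integer is 406 - 1 = 405

CDV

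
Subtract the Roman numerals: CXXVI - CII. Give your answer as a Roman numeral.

CXXVI = 126
CII = 102
126 - 102 = 24

XXIV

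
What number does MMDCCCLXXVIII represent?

MMDCCCLXXVIII: M=1000, M=1000, D=500, C=100, C=100, C=100, L=50, X=10, X=10, V=5, I=1, I=1, I=1
1000 + 1000 + 500 + 100 + 100 + 100 + 50 + 10 + 10 + 5 + 1 + 1 + 1 = 2878

2878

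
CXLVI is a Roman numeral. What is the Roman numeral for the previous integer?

CXLVI = 146; previous is 145

CXLV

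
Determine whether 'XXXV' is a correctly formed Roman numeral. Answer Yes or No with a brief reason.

'XXXV': Check the rules: uses only the symbols I, V, X, L, C, D, M; no symbol is repeated more than three times in a row; V, L and D each appear at most once; no smaller symbol precedes a larger one (values never increase from left to right). Value: X (10) + X (10) + X (10) + V (5) = 35. So it is a valid standard Roman numeral.

Yes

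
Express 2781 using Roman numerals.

Convert 2781 to Roman numerals:
  2781 contains 2×1000 (MM)
  781 contains 1×500 (D)
  281 contains 2×100 (CC)
  81 contains 1×50 (L)
  31 contains 3×10 (XXX)
  1 contains 1×1 (I)

MMDCCLXXXI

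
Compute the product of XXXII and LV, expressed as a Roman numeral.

XXXII = 32
LV = 55
32 × 55 = 1760

MDCCLX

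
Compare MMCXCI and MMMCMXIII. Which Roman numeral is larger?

MMCXCI = 2191
MMMCMXIII = 3913
3913 is larger

MMMCMXIII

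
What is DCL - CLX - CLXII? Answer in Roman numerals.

DCL = 650, CLX = 160, CLXII = 162
650 - 160 = 490
490 - 162 = 328

CCCXXVIII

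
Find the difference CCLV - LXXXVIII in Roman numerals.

CCLV = 255
LXXXVIII = 88
255 - 88 = 167

CLXVII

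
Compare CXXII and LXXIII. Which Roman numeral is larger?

CXXII = 122
LXXIII = 73
122 is larger

CXXII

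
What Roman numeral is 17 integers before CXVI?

CXVI = 116
116 - 17 = 99

XCIX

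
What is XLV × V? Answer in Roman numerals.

XLV = 45
V = 5
45 × 5 = 225

CCXXV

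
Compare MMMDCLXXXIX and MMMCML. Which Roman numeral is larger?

MMMDCLXXXIX = 3689
MMMCML = 3950
3950 is larger

MMMCML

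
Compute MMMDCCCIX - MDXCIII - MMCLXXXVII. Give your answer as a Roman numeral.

MMMDCCCIX = 3809, MDXCIII = 1593, MMCLXXXVII = 2187
3809 - 1593 = 2216
2216 - 2187 = 29

XXIX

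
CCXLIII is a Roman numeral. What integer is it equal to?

CCXLIII: C=100, C=100, XL=40, I=1, I=1, I=1
100 + 100 + 40 + 1 + 1 + 1 = 243

243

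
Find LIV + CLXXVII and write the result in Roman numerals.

LIV = 54
CLXXVII = 177
54 + 177 = 231

CCXXXI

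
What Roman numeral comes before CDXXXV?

CDXXXV = 435, so the previous integer is 435 - 1 = 434

CDXXXIV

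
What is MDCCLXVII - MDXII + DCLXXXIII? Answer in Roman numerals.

MDCCLXVII = 1767, MDXII = 1512, DCLXXXIII = 683
1767 - 1512 = 255
255 + 683 = 938

CMXXXVIII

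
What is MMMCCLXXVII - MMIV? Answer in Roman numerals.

MMMCCLXXVII = 3277
MMIV = 2004
3277 - 2004 = 1273

MCCLXXIII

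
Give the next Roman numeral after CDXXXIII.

CDXXXIII = 433; next is 434

CDXXXIV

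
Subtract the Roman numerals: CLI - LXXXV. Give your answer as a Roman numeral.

CLI = 151
LXXXV = 85
151 - 85 = 66

LXVI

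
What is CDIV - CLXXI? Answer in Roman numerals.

CDIV = 404
CLXXI = 171
404 - 171 = 233

CCXXXIII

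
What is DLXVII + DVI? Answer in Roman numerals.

DLXVII = 567
DVI = 506
567 + 506 = 1073

MLXXIII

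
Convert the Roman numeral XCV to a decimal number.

XCV: XC=90, V=5
90 + 5 = 95

95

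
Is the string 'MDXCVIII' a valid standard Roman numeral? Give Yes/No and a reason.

'MDXCVIII': Check the rules: uses only the symbols I, V, X, L, C, D, M; no symbol is repeated more than three times in a row; V, L and D each appear at most once; the only place a smaller symbol precedes a larger one is the allowed subtractive pair XC, the symbol right after such a pair (if any) is smaller than the pair's first symbol, and otherwise the values never increase from left to right. Value: M (1000) + D (500) + XC (90) + V (5) + I (1) + I (1) + I (1) = 1598. So it is a valid standard Roman numeral.

Yes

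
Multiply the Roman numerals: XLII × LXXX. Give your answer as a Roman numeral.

XLII = 42
LXXX = 80
42 × 80 = 3360

MMMCCCLX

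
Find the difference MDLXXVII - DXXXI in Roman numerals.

MDLXXVII = 1577
DXXXI = 531
1577 - 531 = 1046

MXLVI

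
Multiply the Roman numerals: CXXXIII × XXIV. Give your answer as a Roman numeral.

CXXXIII = 133
XXIV = 24
133 × 24 = 3192

MMMCXCII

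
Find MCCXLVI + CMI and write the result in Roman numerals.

MCCXLVI = 1246
CMI = 901
1246 + 901 = 2147

MMCXLVII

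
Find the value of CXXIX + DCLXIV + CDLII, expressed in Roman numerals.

CXXIX = 129, DCLXIV = 664, CDLII = 452
129 + 664 = 793
793 + 452 = 1245

MCCXLV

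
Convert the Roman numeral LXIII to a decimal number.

LXIII: L=50, X=10, I=1, I=1, I=1
50 + 10 + 1 + 1 + 1 = 63

63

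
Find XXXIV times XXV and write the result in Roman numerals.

XXXIV = 34
XXV = 25
34 × 25 = 850

DCCCL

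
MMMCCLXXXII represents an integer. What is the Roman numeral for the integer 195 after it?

MMMCCLXXXII = 3282
3282 + 195 = 3477

MMMCDLXXVII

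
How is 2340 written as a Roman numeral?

Convert 2340 to Roman numerals:
  2340 contains 2×1000 (MM)
  340 contains 3×100 (CCC)
  40 contains 1×40 (XL)

MMCCCXL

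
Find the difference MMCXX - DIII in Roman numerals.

MMCXX = 2120
DIII = 503
2120 - 503 = 1617

MDCXVII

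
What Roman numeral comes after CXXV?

CXXV = 125; next is 126

CXXVI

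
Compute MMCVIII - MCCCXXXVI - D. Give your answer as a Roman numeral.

MMCVIII = 2108, MCCCXXXVI = 1336, D = 500
2108 - 1336 = 772
772 - 500 = 272

CCLXXII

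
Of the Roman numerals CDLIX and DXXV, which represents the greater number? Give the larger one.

CDLIX = 459
DXXV = 525
525 is larger

DXXV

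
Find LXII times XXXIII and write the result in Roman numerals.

LXII = 62
XXXIII = 33
62 × 33 = 2046

MMXLVI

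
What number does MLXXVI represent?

MLXXVI: M=1000, L=50, X=10, X=10, V=5, I=1
1000 + 50 + 10 + 10 + 5 + 1 = 1076

1076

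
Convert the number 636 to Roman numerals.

Convert 636 to Roman numerals:
  636 contains 1×500 (D)
  136 contains 1×100 (C)
  36 contains 3×10 (XXX)
  6 contains 1×5 (V)
  1 contains 1×1 (I)

DCXXXVI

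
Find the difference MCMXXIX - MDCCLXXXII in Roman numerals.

MCMXXIX = 1929
MDCCLXXXII = 1782
1929 - 1782 = 147

CXLVII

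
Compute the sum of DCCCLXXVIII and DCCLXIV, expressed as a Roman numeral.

DCCCLXXVIII = 878
DCCLXIV = 764
878 + 764 = 1642

MDCXLII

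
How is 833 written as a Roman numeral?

Convert 833 to Roman numerals:
  833 contains 1×500 (D)
  333 contains 3×100 (CCC)
  33 contains 3×10 (XXX)
  3 contains 3×1 (III)

DCCCXXXIII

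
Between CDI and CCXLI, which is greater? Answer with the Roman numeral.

CDI = 401
CCXLI = 241
401 is larger

CDI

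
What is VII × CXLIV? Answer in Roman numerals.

VII = 7
CXLIV = 144
7 × 144 = 1008

MVIII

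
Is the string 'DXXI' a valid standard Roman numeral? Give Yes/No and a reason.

'DXXI': Check the rules: uses only the symbols I, V, X, L, C, D, M; no symbol is repeated more than three times in a row; V, L and D each appear at most once; no smaller symbol precedes a larger one (values never increase from left to right). Value: D (500) + X (10) + X (10) + I (1) = 521. So it is a valid standard Roman numeral.

Yes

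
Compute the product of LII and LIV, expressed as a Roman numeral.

LII = 52
LIV = 54
52 × 54 = 2808

MMDCCCVIII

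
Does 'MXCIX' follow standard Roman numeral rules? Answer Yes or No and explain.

'MXCIX': Check the rules: uses only the symbols I, V, X, L, C, D, M; no symbol is repeated more than three times in a row; V, L and D each appear at most once; the only places a smaller symbol precedes a larger one are the allowed subtractive pairs XC, IX, the symbol right after such a pair (if any) is smaller than the pair's first symbol, and otherwise the values never increase from left to right. Value: M (1000) + XC (90) + IX (9) = 1099. So it is a valid standard Roman numeral.

Yes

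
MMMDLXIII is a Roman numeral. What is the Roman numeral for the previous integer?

MMMDLXIII = 3563; previous is 3562

MMMDLXII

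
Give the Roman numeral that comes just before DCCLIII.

DCCLIII = 753; previous is 752

DCCLII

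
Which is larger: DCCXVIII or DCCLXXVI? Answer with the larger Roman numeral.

DCCXVIII = 718
DCCLXXVI = 776
776 is larger

DCCLXXVI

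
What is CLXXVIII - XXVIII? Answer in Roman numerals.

CLXXVIII = 178
XXVIII = 28
178 - 28 = 150

CL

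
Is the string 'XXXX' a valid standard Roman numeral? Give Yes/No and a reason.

'XXXX': More than 3 consecutive X's

No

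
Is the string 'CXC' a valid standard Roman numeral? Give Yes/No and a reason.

'CXC': Check the rules: uses only the symbols I, V, X, L, C, D, M; no symbol is repeated more than three times in a row; V, L and D each appear at most once; the only place a smaller symbol precedes a larger one is the allowed subtractive pair XC, the symbol right after such a pair (if any) is smaller than the pair's first symbol, and otherwise the values never increase from left to right. Value: C (100) + XC (90) = 190. So it is a valid standard Roman numeral.

Yes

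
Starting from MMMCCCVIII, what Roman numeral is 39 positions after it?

MMMCCCVIII = 3308
3308 + 39 = 3347

MMMCCCXLVII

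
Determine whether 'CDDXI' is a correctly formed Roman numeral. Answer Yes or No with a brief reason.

'CDDXI': D should not appear more than once

No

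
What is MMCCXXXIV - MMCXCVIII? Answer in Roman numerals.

MMCCXXXIV = 2234
MMCXCVIII = 2198
2234 - 2198 = 36

XXXVI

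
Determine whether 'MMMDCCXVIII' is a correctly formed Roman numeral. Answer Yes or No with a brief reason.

'MMMDCCXVIII': Check the rules: uses only the symbols I, V, X, L, C, D, M; no symbol is repeated more than three times in a row; V, L and D each appear at most once; no smaller symbol precedes a larger one (values never increase from left to right). Value: M (1000) + M (1000) + M (1000) + D (500) + C (100) + C (100) + X (10) + V (5) + I (1) + I (1) + I (1) = 3718. So it is a valid standard Roman numeral.

Yes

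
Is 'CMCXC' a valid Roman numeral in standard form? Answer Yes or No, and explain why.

'CMCXC': C cannot come right after the subtractive pair CM: once C is subtracted in CM, the next symbol must be smaller than C

No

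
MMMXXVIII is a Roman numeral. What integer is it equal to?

MMMXXVIII: M=1000, M=1000, M=1000, X=10, X=10, V=5, I=1, I=1, I=1
1000 + 1000 + 1000 + 10 + 10 + 5 + 1 + 1 + 1 = 3028

3028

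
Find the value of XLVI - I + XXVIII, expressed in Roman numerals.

XLVI = 46, I = 1, XXVIII = 28
46 - 1 = 45
45 + 28 = 73

LXXIII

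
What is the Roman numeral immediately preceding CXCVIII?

CXCVIII = 198, so the previous integer is 198 - 1 = 197

CXCVII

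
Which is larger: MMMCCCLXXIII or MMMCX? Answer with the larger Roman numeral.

MMMCCCLXXIII = 3373
MMMCX = 3110
3373 is larger

MMMCCCLXXIII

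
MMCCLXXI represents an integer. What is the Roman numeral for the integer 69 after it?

MMCCLXXI = 2271
2271 + 69 = 2340

MMCCCXL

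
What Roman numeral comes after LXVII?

LXVII = 67; next is 68

LXVIII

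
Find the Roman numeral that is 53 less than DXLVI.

DXLVI = 546
546 - 53 = 493

CDXCIII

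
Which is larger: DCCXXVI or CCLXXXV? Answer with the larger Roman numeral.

DCCXXVI = 726
CCLXXXV = 285
726 is larger

DCCXXVI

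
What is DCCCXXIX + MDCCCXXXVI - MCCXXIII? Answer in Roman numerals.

DCCCXXIX = 829, MDCCCXXXVI = 1836, MCCXXIII = 1223
829 + 1836 = 2665
2665 - 1223 = 1442

MCDXLII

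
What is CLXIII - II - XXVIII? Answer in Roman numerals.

CLXIII = 163, II = 2, XXVIII = 28
163 - 2 = 161
161 - 28 = 133

CXXXIII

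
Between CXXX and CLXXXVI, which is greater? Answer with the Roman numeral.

CXXX = 130
CLXXXVI = 186
186 is larger

CLXXXVI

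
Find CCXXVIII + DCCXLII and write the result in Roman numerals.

CCXXVIII = 228
DCCXLII = 742
228 + 742 = 970

CMLXX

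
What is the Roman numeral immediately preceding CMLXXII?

CMLXXII = 972; previous is 971

CMLXXI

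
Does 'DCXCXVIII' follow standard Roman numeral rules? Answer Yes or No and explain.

'DCXCXVIII': X cannot come right after the subtractive pair XC: once X is subtracted in XC, the next symbol must be smaller than X

No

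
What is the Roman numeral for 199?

Convert 199 to Roman numerals:
  199 contains 1×100 (C)
  99 contains 1×90 (XC)
  9 contains 1×9 (IX)

CXCIX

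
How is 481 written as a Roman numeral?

Convert 481 to Roman numerals:
  481 contains 1×400 (CD)
  81 contains 1×50 (L)
  31 contains 3×10 (XXX)
  1 contains 1×1 (I)

CDLXXXI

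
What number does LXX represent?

LXX: L=50, X=10, X=10
50 + 10 + 10 = 70

70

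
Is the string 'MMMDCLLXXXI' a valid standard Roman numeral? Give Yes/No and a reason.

'MMMDCLLXXXI': L should not appear more than once

No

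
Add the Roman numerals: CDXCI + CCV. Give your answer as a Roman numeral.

CDXCI = 491
CCV = 205
491 + 205 = 696

DCXCVI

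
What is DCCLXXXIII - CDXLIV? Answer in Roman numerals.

DCCLXXXIII = 783
CDXLIV = 444
783 - 444 = 339

CCCXXXIX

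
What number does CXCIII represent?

CXCIII: C=100, XC=90, I=1, I=1, I=1
100 + 90 + 1 + 1 + 1 = 193

193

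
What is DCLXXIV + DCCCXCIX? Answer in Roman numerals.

DCLXXIV = 674
DCCCXCIX = 899
674 + 899 = 1573

MDLXXIII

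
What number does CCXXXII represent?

CCXXXII: C=100, C=100, X=10, X=10, X=10, I=1, I=1
100 + 100 + 10 + 10 + 10 + 1 + 1 = 232

232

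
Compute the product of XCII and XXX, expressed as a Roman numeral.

XCII = 92
XXX = 30
92 × 30 = 2760

MMDCCLX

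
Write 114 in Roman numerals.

Convert 114 to Roman numerals:
  114 contains 1×100 (C)
  14 contains 1×10 (X)
  4 contains 1×4 (IV)

CXIV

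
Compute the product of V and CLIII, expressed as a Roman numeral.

V = 5
CLIII = 153
5 × 153 = 765

DCCLXV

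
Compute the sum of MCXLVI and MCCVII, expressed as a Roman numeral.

MCXLVI = 1146
MCCVII = 1207
1146 + 1207 = 2353

MMCCCLIII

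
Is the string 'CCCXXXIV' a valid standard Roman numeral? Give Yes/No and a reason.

'CCCXXXIV': Check the rules: uses only the symbols I, V, X, L, C, D, M; no symbol is repeated more than three times in a row; V, L and D each appear at most once; the only place a smaller symbol precedes a larger one is the allowed subtractive pair IV, the symbol right after such a pair (if any) is smaller than the pair's first symbol, and otherwise the values never increase from left to right. Value: C (100) + C (100) + C (100) + X (10) + X (10) + X (10) + IV (4) = 334. So it is a valid standard Roman numeral.

Yes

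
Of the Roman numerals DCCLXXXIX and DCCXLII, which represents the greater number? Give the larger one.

DCCLXXXIX = 789
DCCXLII = 742
789 is larger

DCCLXXXIX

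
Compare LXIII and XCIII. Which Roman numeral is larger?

LXIII = 63
XCIII = 93
93 is larger

XCIII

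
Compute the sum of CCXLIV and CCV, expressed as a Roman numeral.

CCXLIV = 244
CCV = 205
244 + 205 = 449

CDXLIX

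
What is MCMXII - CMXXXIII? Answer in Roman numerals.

MCMXII = 1912
CMXXXIII = 933
1912 - 933 = 979

CMLXXIX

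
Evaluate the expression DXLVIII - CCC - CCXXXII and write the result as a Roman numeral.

DXLVIII = 548, CCC = 300, CCXXXII = 232
548 - 300 = 248
248 - 232 = 16

XVI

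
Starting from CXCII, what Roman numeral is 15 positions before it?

CXCII = 192
192 - 15 = 177

CLXXVII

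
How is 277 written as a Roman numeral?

Convert 277 to Roman numerals:
  277 contains 2×100 (CC)
  77 contains 1×50 (L)
  27 contains 2×10 (XX)
  7 contains 1×5 (V)
  2 contains 2×1 (II)

CCLXXVII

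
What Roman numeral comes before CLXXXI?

CLXXXI = 181; previous is 180

CLXXX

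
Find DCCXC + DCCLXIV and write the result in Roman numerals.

DCCXC = 790
DCCLXIV = 764
790 + 764 = 1554

MDLIV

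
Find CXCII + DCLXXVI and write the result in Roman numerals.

CXCII = 192
DCLXXVI = 676
192 + 676 = 868

DCCCLXVIII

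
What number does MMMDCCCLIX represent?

MMMDCCCLIX: M=1000, M=1000, M=1000, D=500, C=100, C=100, C=100, L=50, IX=9
1000 + 1000 + 1000 + 500 + 100 + 100 + 100 + 50 + 9 = 3859

3859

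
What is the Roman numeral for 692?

Convert 692 to Roman numerals:
  692 contains 1×500 (D)
  192 contains 1×100 (C)
  92 contains 1×90 (XC)
  2 contains 2×1 (II)

DCXCII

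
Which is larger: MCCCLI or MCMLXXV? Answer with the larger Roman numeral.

MCCCLI = 1351
MCMLXXV = 1975
1975 is larger

MCMLXXV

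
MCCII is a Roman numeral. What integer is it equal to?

MCCII: M=1000, C=100, C=100, I=1, I=1
1000 + 100 + 100 + 1 + 1 = 1202

1202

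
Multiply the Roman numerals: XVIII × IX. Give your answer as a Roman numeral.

XVIII = 18
IX = 9
18 × 9 = 162

CLXII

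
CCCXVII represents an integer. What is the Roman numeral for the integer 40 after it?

CCCXVII = 317
317 + 40 = 357

CCCLVII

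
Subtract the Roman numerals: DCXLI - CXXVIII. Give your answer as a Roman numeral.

DCXLI = 641
CXXVIII = 128
641 - 128 = 513

DXIII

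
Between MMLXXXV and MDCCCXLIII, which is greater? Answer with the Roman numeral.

MMLXXXV = 2085
MDCCCXLIII = 1843
2085 is larger

MMLXXXV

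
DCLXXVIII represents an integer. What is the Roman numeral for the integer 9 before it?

DCLXXVIII = 678
678 - 9 = 669

DCLXIX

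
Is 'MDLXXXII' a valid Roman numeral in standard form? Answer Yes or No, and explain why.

'MDLXXXII': Check the rules: uses only the symbols I, V, X, L, C, D, M; no symbol is repeated more than three times in a row; V, L and D each appear at most once; no smaller symbol precedes a larger one (values never increase from left to right). Value: M (1000) + D (500) + L (50) + X (10) + X (10) + X (10) + I (1) + I (1) = 1582. So it is a valid standard Roman numeral.

Yes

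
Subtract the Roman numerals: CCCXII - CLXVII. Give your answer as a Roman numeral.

CCCXII = 312
CLXVII = 167
312 - 167 = 145

CXLV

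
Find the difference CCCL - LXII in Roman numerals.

CCCL = 350
LXII = 62
350 - 62 = 288

CCLXXXVIII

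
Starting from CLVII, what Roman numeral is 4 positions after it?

CLVII = 157
157 + 4 = 161

CLXI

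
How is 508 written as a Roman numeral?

Convert 508 to Roman numerals:
  508 contains 1×500 (D)
  8 contains 1×5 (V)
  3 contains 3×1 (III)

DVIII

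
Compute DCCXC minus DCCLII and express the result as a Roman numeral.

DCCXC = 790
DCCLII = 752
790 - 752 = 38

XXXVIII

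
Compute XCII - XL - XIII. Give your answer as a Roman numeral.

XCII = 92, XL = 40, XIII = 13
92 - 40 = 52
52 - 13 = 39

XXXIX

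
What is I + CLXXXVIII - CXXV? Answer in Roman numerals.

I = 1, CLXXXVIII = 188, CXXV = 125
1 + 188 = 189
189 - 125 = 64

LXIV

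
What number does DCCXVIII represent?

DCCXVIII: D=500, C=100, C=100, X=10, V=5, I=1, I=1, I=1
500 + 100 + 100 + 10 + 5 + 1 + 1 + 1 = 718

718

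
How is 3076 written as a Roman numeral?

Convert 3076 to Roman numerals:
  3076 contains 3×1000 (MMM)
  76 contains 1×50 (L)
  26 contains 2×10 (XX)
  6 contains 1×5 (V)
  1 contains 1×1 (I)

MMMLXXVI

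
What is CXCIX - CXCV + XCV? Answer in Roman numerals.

CXCIX = 199, CXCV = 195, XCV = 95
199 - 195 = 4
4 + 95 = 99

XCIX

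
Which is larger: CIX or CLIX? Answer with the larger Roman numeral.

CIX = 109
CLIX = 159
159 is larger

CLIX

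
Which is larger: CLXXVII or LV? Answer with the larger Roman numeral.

CLXXVII = 177
LV = 55
177 is larger

CLXXVII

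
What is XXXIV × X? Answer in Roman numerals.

XXXIV = 34
X = 10
34 × 10 = 340

CCCXL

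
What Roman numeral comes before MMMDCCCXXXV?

MMMDCCCXXXV = 3835; previous is 3834

MMMDCCCXXXIV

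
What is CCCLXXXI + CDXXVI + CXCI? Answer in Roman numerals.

CCCLXXXI = 381, CDXXVI = 426, CXCI = 191
381 + 426 = 807
807 + 191 = 998

CMXCVIII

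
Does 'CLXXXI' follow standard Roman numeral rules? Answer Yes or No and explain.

'CLXXXI': Check the rules: uses only the symbols I, V, X, L, C, D, M; no symbol is repeated more than three times in a row; V, L and D each appear at most once; no smaller symbol precedes a larger one (values never increase from left to right). Value: C (100) + L (50) + X (10) + X (10) + X (10) + I (1) = 181. So it is a valid standard Roman numeral.

Yes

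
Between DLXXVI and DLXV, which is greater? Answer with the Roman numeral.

DLXXVI = 576
DLXV = 565
576 is larger

DLXXVI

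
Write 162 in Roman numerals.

Convert 162 to Roman numerals:
  162 contains 1×100 (C)
  62 contains 1×50 (L)
  12 contains 1×10 (X)
  2 contains 2×1 (II)

CLXII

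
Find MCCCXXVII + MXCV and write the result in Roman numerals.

MCCCXXVII = 1327
MXCV = 1095
1327 + 1095 = 2422

MMCDXXII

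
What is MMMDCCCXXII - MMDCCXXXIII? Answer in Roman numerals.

MMMDCCCXXII = 3822
MMDCCXXXIII = 2733
3822 - 2733 = 1089

MLXXXIX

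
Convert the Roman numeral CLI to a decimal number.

CLI: C=100, L=50, I=1
100 + 50 + 1 = 151

151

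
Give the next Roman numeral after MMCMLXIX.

MMCMLXIX = 2969; next is 2970

MMCMLXX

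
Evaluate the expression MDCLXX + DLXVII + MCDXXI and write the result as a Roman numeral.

MDCLXX = 1670, DLXVII = 567, MCDXXI = 1421
1670 + 567 = 2237
2237 + 1421 = 3658

MMMDCLVIII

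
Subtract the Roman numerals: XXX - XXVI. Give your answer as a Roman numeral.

XXX = 30
XXVI = 26
30 - 26 = 4

IV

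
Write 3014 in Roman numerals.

Convert 3014 to Roman numerals:
  3014 contains 3×1000 (MMM)
  14 contains 1×10 (X)
  4 contains 1×4 (IV)

MMMXIV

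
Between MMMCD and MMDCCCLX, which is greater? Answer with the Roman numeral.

MMMCD = 3400
MMDCCCLX = 2860
3400 is larger

MMMCD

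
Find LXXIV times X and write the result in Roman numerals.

LXXIV = 74
X = 10
74 × 10 = 740

DCCXL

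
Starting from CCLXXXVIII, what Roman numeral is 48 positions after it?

CCLXXXVIII = 288
288 + 48 = 336

CCCXXXVI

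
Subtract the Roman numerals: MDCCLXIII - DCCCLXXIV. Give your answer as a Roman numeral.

MDCCLXIII = 1763
DCCCLXXIV = 874
1763 - 874 = 889

DCCCLXXXIX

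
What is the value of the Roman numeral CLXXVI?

CLXXVI: C=100, L=50, X=10, X=10, V=5, I=1
100 + 50 + 10 + 10 + 5 + 1 = 176

176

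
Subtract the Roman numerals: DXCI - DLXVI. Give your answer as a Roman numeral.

DXCI = 591
DLXVI = 566
591 - 566 = 25

XXV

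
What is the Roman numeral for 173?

Convert 173 to Roman numerals:
  173 contains 1×100 (C)
  73 contains 1×50 (L)
  23 contains 2×10 (XX)
  3 contains 3×1 (III)

CLXXIII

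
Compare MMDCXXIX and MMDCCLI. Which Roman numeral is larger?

MMDCXXIX = 2629
MMDCCLI = 2751
2751 is larger

MMDCCLI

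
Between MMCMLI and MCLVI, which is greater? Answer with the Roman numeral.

MMCMLI = 2951
MCLVI = 1156
2951 is larger

MMCMLI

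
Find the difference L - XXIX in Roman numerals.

L = 50
XXIX = 29
50 - 29 = 21

XXI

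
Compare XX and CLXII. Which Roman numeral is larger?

XX = 20
CLXII = 162
162 is larger

CLXII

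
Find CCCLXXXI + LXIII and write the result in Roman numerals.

CCCLXXXI = 381
LXIII = 63
381 + 63 = 444

CDXLIV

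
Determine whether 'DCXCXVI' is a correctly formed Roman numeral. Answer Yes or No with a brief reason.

'DCXCXVI': X cannot come right after the subtractive pair XC: once X is subtracted in XC, the next symbol must be smaller than X

No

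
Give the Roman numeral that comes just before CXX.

CXX = 120, so the previous integer is 120 - 1 = 119

CXIX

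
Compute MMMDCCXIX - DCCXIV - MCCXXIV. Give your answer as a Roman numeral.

MMMDCCXIX = 3719, DCCXIV = 714, MCCXXIV = 1224
3719 - 714 = 3005
3005 - 1224 = 1781

MDCCLXXXI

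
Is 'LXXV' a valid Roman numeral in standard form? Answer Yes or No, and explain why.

'LXXV': Check the rules: uses only the symbols I, V, X, L, C, D, M; no symbol is repeated more than three times in a row; V, L and D each appear at most once; no smaller symbol precedes a larger one (values never increase from left to right). Value: L (50) + X (10) + X (10) + V (5) = 75. So it is a valid standard Roman numeral.

Yes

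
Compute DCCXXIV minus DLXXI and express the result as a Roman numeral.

DCCXXIV = 724
DLXXI = 571
724 - 571 = 153

CLIII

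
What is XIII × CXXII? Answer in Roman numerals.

XIII = 13
CXXII = 122
13 × 122 = 1586

MDLXXXVI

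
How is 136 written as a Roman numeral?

Convert 136 to Roman numerals:
  136 contains 1×100 (C)
  36 contains 3×10 (XXX)
  6 contains 1×5 (V)
  1 contains 1×1 (I)

CXXXVI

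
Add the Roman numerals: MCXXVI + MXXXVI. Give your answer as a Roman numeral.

MCXXVI = 1126
MXXXVI = 1036
1126 + 1036 = 2162

MMCLXII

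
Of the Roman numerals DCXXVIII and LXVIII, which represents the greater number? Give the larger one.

DCXXVIII = 628
LXVIII = 68
628 is larger

DCXXVIII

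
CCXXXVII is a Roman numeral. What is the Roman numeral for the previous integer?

CCXXXVII = 237; previous is 236

CCXXXVI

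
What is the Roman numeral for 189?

Convert 189 to Roman numerals:
  189 contains 1×100 (C)
  89 contains 1×50 (L)
  39 contains 3×10 (XXX)
  9 contains 1×9 (IX)

CLXXXIX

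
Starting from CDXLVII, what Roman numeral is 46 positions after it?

CDXLVII = 447
447 + 46 = 493

CDXCIII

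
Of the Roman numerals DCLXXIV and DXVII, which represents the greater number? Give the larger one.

DCLXXIV = 674
DXVII = 517
674 is larger

DCLXXIV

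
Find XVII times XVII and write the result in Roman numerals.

XVII = 17
XVII = 17
17 × 17 = 289

CCLXXXIX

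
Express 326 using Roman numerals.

Convert 326 to Roman numerals:
  326 contains 3×100 (CCC)
  26 contains 2×10 (XX)
  6 contains 1×5 (V)
  1 contains 1×1 (I)

CCCXXVI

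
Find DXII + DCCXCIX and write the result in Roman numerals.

DXII = 512
DCCXCIX = 799
512 + 799 = 1311

MCCCXI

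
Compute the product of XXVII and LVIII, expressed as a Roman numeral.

XXVII = 27
LVIII = 58
27 × 58 = 1566

MDLXVI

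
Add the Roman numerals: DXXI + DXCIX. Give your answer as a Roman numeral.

DXXI = 521
DXCIX = 599
521 + 599 = 1120

MCXX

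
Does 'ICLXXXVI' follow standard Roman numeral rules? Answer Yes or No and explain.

'ICLXXXVI': Invalid subtractive combination: IC

No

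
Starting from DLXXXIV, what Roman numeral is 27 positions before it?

DLXXXIV = 584
584 - 27 = 557

DLVII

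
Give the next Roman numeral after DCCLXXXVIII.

DCCLXXXVIII = 788, so the next integer is 788 + 1 = 789

DCCLXXXIX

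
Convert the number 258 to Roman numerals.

Convert 258 to Roman numerals:
  258 contains 2×100 (CC)
  58 contains 1×50 (L)
  8 contains 1×5 (V)
  3 contains 3×1 (III)

CCLVIII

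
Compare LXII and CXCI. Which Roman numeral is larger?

LXII = 62
CXCI = 191
191 is larger

CXCI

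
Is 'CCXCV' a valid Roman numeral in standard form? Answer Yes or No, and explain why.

'CCXCV': Check the rules: uses only the symbols I, V, X, L, C, D, M; no symbol is repeated more than three times in a row; V, L and D each appear at most once; the only place a smaller symbol precedes a larger one is the allowed subtractive pair XC, the symbol right after such a pair (if any) is smaller than the pair's first symbol, and otherwise the values never increase from left to right. Value: C (100) + C (100) + XC (90) + V (5) = 295. So it is a valid standard Roman numeral.

Yes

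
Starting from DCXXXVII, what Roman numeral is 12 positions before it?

DCXXXVII = 637
637 - 12 = 625

DCXXV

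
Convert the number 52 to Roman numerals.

Convert 52 to Roman numerals:
  52 contains 1×50 (L)
  2 contains 2×1 (II)

LII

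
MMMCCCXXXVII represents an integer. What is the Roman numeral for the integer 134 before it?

MMMCCCXXXVII = 3337
3337 - 134 = 3203

MMMCCIII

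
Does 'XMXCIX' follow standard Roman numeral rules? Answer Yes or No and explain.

'XMXCIX': Invalid subtractive combination: XM

No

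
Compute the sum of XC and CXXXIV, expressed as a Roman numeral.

XC = 90
CXXXIV = 134
90 + 134 = 224

CCXXIV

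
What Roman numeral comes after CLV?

CLV = 155, so the next integer is 155 + 1 = 156

CLVI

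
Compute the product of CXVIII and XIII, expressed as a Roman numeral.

CXVIII = 118
XIII = 13
118 × 13 = 1534

MDXXXIV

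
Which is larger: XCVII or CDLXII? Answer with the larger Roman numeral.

XCVII = 97
CDLXII = 462
462 is larger

CDLXII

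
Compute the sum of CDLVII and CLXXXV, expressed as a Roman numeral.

CDLVII = 457
CLXXXV = 185
457 + 185 = 642

DCXLII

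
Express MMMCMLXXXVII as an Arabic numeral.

MMMCMLXXXVII: M=1000, M=1000, M=1000, CM=900, L=50, X=10, X=10, X=10, V=5, I=1, I=1
1000 + 1000 + 1000 + 900 + 50 + 10 + 10 + 10 + 5 + 1 + 1 = 3987

3987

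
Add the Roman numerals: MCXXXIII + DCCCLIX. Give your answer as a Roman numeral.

MCXXXIII = 1133
DCCCLIX = 859
1133 + 859 = 1992

MCMXCII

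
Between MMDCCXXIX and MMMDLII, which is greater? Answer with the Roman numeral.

MMDCCXXIX = 2729
MMMDLII = 3552
3552 is larger

MMMDLII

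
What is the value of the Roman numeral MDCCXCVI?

MDCCXCVI: M=1000, D=500, C=100, C=100, XC=90, V=5, I=1
1000 + 500 + 100 + 100 + 90 + 5 + 1 = 1796

1796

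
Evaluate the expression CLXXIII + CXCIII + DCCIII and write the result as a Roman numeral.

CLXXIII = 173, CXCIII = 193, DCCIII = 703
173 + 193 = 366
366 + 703 = 1069

MLXIX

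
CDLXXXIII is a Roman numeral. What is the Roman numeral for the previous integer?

CDLXXXIII = 483, so the previous integer is 483 - 1 = 482

CDLXXXII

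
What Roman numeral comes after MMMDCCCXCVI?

MMMDCCCXCVI = 3896, so the next integer is 3896 + 1 = 3897

MMMDCCCXCVII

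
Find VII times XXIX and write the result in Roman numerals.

VII = 7
XXIX = 29
7 × 29 = 203

CCIII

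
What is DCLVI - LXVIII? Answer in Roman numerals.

DCLVI = 656
LXVIII = 68
656 - 68 = 588

DLXXXVIII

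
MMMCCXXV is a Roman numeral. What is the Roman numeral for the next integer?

MMMCCXXV = 3225; next is 3226

MMMCCXXVI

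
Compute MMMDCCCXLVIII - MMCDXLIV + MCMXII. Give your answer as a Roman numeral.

MMMDCCCXLVIII = 3848, MMCDXLIV = 2444, MCMXII = 1912
3848 - 2444 = 1404
1404 + 1912 = 3316

MMMCCCXVI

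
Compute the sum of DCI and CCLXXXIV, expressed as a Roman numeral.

DCI = 601
CCLXXXIV = 284
601 + 284 = 885

DCCCLXXXV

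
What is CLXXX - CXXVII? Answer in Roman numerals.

CLXXX = 180
CXXVII = 127
180 - 127 = 53

LIII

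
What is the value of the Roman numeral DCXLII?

DCXLII: D=500, C=100, XL=40, I=1, I=1
500 + 100 + 40 + 1 + 1 = 642

642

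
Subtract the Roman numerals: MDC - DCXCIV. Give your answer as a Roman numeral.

MDC = 1600
DCXCIV = 694
1600 - 694 = 906

CMVI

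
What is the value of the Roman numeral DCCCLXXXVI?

DCCCLXXXVI: D=500, C=100, C=100, C=100, L=50, X=10, X=10, X=10, V=5, I=1
500 + 100 + 100 + 100 + 50 + 10 + 10 + 10 + 5 + 1 = 886

886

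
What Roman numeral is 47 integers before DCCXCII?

DCCXCII = 792
792 - 47 = 745

DCCXLV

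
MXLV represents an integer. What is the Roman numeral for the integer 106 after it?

MXLV = 1045
1045 + 106 = 1151

MCLI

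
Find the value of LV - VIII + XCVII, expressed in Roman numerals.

LV = 55, VIII = 8, XCVII = 97
55 - 8 = 47
47 + 97 = 144

CXLIV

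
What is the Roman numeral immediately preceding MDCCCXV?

MDCCCXV = 1815, so the previous integer is 1815 - 1 = 1814

MDCCCXIV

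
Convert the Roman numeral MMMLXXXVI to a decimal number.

MMMLXXXVI: M=1000, M=1000, M=1000, L=50, X=10, X=10, X=10, V=5, I=1
1000 + 1000 + 1000 + 50 + 10 + 10 + 10 + 5 + 1 = 3086

3086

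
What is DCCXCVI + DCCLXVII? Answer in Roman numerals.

DCCXCVI = 796
DCCLXVII = 767
796 + 767 = 1563

MDLXIII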